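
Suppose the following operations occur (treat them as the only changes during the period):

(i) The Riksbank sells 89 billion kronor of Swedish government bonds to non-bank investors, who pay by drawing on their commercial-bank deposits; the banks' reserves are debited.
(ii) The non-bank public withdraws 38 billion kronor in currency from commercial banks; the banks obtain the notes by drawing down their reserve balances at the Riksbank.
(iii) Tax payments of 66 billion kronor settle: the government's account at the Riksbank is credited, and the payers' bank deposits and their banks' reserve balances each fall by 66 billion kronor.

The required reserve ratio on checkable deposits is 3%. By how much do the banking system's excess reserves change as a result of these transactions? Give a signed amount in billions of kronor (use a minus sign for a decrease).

Asset sale (to non-banks) 89 billion kronor: reserves −89B, deposits −89B.
Currency withdrawal 38 billion kronor: reserves −38B, deposits −38B.
Government account inflow 66 billion kronor: reserves −66B, deposits −66B.
Totals: Δreserves = −193B, Δdeposits = −193B.
Δrequired reserves = 3% × −193B = −5.79B.
Δexcess reserves = Δreserves − Δrequired = −193B − (−5.79B) = -187.21 billion.

-187.21 billion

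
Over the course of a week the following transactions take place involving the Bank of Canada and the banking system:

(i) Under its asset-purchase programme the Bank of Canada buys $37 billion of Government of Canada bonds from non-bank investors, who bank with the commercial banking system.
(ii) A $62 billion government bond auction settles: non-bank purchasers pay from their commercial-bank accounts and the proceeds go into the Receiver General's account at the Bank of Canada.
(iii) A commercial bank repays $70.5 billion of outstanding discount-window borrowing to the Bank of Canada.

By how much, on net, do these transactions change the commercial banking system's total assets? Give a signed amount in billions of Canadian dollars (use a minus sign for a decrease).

-$95.5 billion

Bank of Canada balance sheet:
  Assets:      Securities +$37B, Loans to banks −$70.5B
  Liabilities: Bank reserves −$95.5B, Government deposits +$62B
Commercial banking system:
  Assets:      Reserves at CB −$95.5B
  Liabilities: Checkable deposits −$25B, Borrowings from CB −$70.5B
Change in total bank assets = -$95.5 billion.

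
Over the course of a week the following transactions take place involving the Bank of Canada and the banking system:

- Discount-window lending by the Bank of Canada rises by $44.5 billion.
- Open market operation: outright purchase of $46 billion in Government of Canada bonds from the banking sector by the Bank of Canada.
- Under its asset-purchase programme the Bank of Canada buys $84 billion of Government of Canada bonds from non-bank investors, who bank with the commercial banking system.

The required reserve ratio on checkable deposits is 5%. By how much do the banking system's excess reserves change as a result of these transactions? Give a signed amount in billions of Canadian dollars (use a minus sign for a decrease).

+$170.3 billion

Discount-window loan $44.5 billion: reserves +$44.5B, deposits 0.
OMO purchase (from banks) $46 billion: reserves +$46B, deposits 0.
Asset purchase (from non-banks) $84 billion: reserves +$84B, deposits +$84B.
Totals: Δreserves = +$174.5B, Δdeposits = +$84B.
Δrequired reserves = 5% × +$84B = +$4.2B.
Δexcess reserves = Δreserves − Δrequired = +$174.5B − (+$4.2B) = +$170.3 billion.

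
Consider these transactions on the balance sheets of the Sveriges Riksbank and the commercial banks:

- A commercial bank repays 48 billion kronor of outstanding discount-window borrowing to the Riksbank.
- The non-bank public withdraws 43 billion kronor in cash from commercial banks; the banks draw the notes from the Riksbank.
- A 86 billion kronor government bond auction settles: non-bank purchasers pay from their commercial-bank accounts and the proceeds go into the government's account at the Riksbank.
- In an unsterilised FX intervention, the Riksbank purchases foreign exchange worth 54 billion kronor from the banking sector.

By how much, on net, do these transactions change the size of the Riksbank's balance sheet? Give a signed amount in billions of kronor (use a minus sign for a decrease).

+6 billion

Discount-window repayment 48 billion kronor: a Riksbank asset is shed → −48B.
Currency withdrawal 43 billion kronor: only the composition of liabilities changes → 0.
Government account inflow 86 billion kronor: only the composition of liabilities changes → 0.
FX purchase 54 billion kronor: a Riksbank asset is acquired → +54B.
Net: −48 + 0 + 0 + 54 = +6 billion.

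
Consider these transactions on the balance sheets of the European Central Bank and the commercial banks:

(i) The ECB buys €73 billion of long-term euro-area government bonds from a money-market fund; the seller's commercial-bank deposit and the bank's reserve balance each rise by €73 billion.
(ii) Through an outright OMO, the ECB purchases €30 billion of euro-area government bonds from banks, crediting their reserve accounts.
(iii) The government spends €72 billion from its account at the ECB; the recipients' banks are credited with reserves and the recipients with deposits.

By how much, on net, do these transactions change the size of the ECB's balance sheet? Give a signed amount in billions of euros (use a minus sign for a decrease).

+€103 billion

ECB balance sheet:
  Assets:      Securities +€103B
  Liabilities: Bank reserves +€175B, Government deposits −€72B
Change in total ECB assets = +€103 billion.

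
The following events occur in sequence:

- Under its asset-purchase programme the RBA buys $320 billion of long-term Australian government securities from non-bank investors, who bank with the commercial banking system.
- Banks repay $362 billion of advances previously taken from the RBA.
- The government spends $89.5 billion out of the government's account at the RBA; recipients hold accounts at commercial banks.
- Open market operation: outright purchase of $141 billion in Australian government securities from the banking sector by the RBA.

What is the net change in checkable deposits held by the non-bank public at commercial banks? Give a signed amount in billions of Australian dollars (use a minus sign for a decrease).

Asset purchase (from non-banks) $320 billion: non-bank counterparties' bank balances rise → +$320B.
Discount-window repayment $362 billion: the counterparty is a bank, so public deposits are unchanged → 0.
Government spending $89.5 billion: non-bank counterparties' bank balances rise → +$89.5B.
OMO purchase (from banks) $141 billion: the counterparty is a bank, so public deposits are unchanged → 0.
Net: 320 + 0 + 89.5 + 0 = +$409.5 billion.

+$409.5 billion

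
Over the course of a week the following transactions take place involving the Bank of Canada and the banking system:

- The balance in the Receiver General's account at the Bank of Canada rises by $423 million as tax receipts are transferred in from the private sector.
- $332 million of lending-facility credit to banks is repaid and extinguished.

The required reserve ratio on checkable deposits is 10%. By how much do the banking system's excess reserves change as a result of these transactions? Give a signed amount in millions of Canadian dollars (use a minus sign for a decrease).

-$712.7 million

Government account inflow $423 million: reserves −$423M, deposits −$423M.
Discount-window repayment $332 million: reserves −$332M, deposits 0.
Totals: Δreserves = −$755M, Δdeposits = −$423M.
Δrequired reserves = 10% × −$423M = −$42.3M.
Δexcess reserves = Δreserves − Δrequired = −$755M − (−$42.3M) = -$712.7 million.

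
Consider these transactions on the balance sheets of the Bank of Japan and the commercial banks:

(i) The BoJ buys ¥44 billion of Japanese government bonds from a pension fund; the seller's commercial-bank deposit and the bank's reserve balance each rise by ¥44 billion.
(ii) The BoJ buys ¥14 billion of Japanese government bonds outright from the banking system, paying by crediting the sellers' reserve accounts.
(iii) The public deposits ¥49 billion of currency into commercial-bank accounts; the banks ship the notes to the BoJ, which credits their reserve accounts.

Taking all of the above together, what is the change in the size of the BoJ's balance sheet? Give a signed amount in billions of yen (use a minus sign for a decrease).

BoJ balance sheet:
  Assets:      Securities +¥58B
  Liabilities: Bank reserves +¥107B, Currency in circulation −¥49B
Change in total BoJ assets = +¥58 billion.

+¥58 billion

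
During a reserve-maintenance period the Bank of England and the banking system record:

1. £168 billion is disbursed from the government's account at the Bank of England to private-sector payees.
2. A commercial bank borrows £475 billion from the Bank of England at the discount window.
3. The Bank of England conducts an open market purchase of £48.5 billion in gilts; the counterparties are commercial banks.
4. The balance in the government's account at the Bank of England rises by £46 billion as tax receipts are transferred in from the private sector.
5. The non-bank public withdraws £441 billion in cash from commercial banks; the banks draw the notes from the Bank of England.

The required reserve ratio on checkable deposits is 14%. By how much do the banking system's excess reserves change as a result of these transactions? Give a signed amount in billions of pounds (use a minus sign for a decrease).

Government spending £168 billion: reserves +£168B, deposits +£168B.
Discount-window loan £475 billion: reserves +£475B, deposits 0.
OMO purchase (from banks) £48.5 billion: reserves +£48.5B, deposits 0.
Government account inflow £46 billion: reserves −£46B, deposits −£46B.
Currency withdrawal £441 billion: reserves −£441B, deposits −£441B.
Totals: Δreserves = +£204.5B, Δdeposits = −£319B.
Δrequired reserves = 14% × −£319B = −£44.66B.
Δexcess reserves = Δreserves − Δrequired = +£204.5B − (−£44.66B) = +£249.16 billion.

+£249.16 billion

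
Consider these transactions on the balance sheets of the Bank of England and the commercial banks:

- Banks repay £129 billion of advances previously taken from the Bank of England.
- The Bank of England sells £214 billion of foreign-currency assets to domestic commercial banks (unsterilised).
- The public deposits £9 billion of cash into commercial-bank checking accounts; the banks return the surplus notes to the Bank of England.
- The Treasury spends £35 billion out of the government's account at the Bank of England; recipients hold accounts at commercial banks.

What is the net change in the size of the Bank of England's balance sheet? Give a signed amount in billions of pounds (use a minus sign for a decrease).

Discount-window repayment £129 billion: a Bank of England asset is shed → −£129B.
FX sale £214 billion: a Bank of England asset is shed → −£214B.
Currency deposit £9 billion: only the composition of liabilities changes → 0.
Government spending £35 billion: only the composition of liabilities changes → 0.
Net: −129 − 214 + 0 + 0 = -£343 billion.

-£343 billion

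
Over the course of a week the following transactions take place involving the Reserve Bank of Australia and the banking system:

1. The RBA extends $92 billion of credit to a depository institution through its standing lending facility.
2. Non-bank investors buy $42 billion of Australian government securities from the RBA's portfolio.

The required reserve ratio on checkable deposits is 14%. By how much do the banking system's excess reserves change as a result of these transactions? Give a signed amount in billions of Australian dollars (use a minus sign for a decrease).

+$55.88 billion

Discount-window loan $92 billion: reserves +$92B, deposits 0.
Asset sale (to non-banks) $42 billion: reserves −$42B, deposits −$42B.
Totals: Δreserves = +$50B, Δdeposits = −$42B.
Δrequired reserves = 14% × −$42B = −$5.88B.
Δexcess reserves = Δreserves − Δrequired = +$50B − (−$5.88B) = +$55.88 billion.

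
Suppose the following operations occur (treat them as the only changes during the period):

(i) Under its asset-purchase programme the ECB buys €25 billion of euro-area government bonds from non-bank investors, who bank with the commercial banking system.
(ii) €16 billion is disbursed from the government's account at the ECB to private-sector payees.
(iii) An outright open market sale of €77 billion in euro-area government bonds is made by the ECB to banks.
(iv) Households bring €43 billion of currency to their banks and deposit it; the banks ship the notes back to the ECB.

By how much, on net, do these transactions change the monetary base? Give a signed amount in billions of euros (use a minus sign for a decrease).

ECB balance sheet:
  Assets:      Securities −€52B
  Liabilities: Bank reserves +€7B, Currency in circulation −€43B, Government deposits −€16B
Monetary base = currency + reserves: −€43B + (+€7B) = -€36 billion.

-€36 billion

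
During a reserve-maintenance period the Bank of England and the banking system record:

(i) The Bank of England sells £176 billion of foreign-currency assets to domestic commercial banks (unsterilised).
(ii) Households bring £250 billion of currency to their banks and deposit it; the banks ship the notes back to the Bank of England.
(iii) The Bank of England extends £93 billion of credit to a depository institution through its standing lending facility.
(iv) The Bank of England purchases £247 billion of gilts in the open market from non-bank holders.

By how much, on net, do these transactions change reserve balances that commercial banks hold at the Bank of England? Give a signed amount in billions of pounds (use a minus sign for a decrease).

+£414 billion

Bank of England balance sheet:
  Assets:      Securities +£247B, Loans to banks +£93B, Foreign assets −£176B
  Liabilities: Bank reserves +£414B, Currency in circulation −£250B
So the change in reserve balances that commercial banks hold at the Bank of England is +£414 billion.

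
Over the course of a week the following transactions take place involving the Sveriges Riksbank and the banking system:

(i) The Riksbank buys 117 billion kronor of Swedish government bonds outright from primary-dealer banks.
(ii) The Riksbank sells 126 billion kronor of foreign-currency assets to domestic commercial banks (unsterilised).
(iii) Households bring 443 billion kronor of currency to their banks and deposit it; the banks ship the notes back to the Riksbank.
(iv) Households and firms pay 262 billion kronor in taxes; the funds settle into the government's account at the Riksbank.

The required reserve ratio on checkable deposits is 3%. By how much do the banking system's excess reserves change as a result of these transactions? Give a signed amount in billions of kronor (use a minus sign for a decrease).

OMO purchase (from banks) 117 billion kronor: reserves +117B, deposits 0.
FX sale 126 billion kronor: reserves −126B, deposits 0.
Currency deposit 443 billion kronor: reserves +443B, deposits +443B.
Government account inflow 262 billion kronor: reserves −262B, deposits −262B.
Totals: Δreserves = +172B, Δdeposits = +181B.
Δrequired reserves = 3% × +181B = +5.43B.
Δexcess reserves = Δreserves − Δrequired = +172B − (+5.43B) = +166.57 billion.

+166.57 billion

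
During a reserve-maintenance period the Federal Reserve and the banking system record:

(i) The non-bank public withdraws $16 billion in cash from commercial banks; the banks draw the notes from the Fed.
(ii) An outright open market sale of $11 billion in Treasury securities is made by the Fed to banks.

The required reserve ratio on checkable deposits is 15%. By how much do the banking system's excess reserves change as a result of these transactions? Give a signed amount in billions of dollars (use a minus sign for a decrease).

-$24.6 billion

Currency withdrawal $16 billion: reserves −$16B, deposits −$16B.
OMO sale (to banks) $11 billion: reserves −$11B, deposits 0.
Totals: Δreserves = −$27B, Δdeposits = −$16B.
Δrequired reserves = 15% × −$16B = −$2.4B.
Δexcess reserves = Δreserves − Δrequired = −$27B − (−$2.4B) = -$24.6 billion.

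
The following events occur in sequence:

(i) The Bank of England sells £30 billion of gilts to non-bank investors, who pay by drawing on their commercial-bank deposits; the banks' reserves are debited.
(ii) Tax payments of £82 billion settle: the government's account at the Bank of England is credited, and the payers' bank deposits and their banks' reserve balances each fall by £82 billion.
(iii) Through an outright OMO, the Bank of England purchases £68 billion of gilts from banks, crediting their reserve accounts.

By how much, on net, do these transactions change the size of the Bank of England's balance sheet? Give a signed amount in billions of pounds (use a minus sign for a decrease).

+£38 billion

Asset sale (to non-banks) £30 billion: a Bank of England asset is shed → −£30B.
Government account inflow £82 billion: only the composition of liabilities changes → 0.
OMO purchase (from banks) £68 billion: a Bank of England asset is acquired → +£68B.
Net: −30 + 0 + 68 = +£38 billion.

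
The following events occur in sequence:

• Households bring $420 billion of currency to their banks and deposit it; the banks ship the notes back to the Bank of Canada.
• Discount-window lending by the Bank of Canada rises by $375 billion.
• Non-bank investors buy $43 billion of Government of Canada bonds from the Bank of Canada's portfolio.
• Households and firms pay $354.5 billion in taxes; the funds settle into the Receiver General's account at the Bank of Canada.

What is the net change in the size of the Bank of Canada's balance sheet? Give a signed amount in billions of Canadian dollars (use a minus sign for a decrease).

Currency deposit $420 billion: only the composition of liabilities changes → 0.
Discount-window loan $375 billion: a Bank of Canada asset is acquired → +$375B.
Asset sale (to non-banks) $43 billion: a Bank of Canada asset is shed → −$43B.
Government account inflow $354.5 billion: only the composition of liabilities changes → 0.
Net: 0 + 375 − 43 + 0 = +$332 billion.

+$332 billion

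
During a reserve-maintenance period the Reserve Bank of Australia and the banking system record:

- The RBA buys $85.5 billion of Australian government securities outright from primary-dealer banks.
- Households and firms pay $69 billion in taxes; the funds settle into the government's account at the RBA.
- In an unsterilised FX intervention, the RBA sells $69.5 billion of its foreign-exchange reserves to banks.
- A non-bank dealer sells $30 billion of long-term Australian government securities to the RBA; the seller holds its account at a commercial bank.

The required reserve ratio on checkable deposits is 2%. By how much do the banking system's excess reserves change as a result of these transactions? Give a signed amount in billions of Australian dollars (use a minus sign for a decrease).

-$22.22 billion

OMO purchase (from banks) $85.5 billion: reserves +$85.5B, deposits 0.
Government account inflow $69 billion: reserves −$69B, deposits −$69B.
FX sale $69.5 billion: reserves −$69.5B, deposits 0.
Asset purchase (from non-banks) $30 billion: reserves +$30B, deposits +$30B.
Totals: Δreserves = −$23B, Δdeposits = −$39B.
Δrequired reserves = 2% × −$39B = −$0.78B.
Δexcess reserves = Δreserves − Δrequired = −$23B − (−$0.78B) = -$22.22 billion.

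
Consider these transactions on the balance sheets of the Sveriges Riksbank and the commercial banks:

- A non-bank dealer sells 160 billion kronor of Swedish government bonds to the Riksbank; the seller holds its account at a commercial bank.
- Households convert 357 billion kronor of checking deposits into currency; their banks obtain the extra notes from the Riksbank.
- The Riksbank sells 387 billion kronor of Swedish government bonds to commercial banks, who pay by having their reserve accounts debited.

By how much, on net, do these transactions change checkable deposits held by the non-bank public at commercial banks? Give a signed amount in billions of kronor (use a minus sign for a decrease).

Asset purchase (from non-banks) 160 billion kronor: non-bank counterparties' bank balances rise → +160B.
Currency withdrawal 357 billion kronor: non-bank counterparties' bank balances fall → −357B.
OMO sale (to banks) 387 billion kronor: the counterparty is a bank, so public deposits are unchanged → 0.
Net: 160 − 357 + 0 = -197 billion.

-197 billion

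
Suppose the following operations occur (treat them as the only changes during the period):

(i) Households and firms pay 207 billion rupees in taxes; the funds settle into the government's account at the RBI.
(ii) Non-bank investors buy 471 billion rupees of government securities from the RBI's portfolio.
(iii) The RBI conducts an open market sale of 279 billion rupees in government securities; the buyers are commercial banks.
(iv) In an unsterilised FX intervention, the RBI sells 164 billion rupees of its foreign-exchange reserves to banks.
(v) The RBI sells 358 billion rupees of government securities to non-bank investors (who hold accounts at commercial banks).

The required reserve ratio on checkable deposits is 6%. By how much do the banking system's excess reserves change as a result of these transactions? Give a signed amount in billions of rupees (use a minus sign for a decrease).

Government account inflow 207 billion rupees: reserves −207B, deposits −207B.
Asset sale (to non-banks) 471 billion rupees: reserves −471B, deposits −471B.
OMO sale (to banks) 279 billion rupees: reserves −279B, deposits 0.
FX sale 164 billion rupees: reserves −164B, deposits 0.
Asset sale (to non-banks) 358 billion rupees: reserves −358B, deposits −358B.
Totals: Δreserves = −1479B, Δdeposits = −1036B.
Δrequired reserves = 6% × −1036B = −62.16B.
Δexcess reserves = Δreserves − Δrequired = −1479B − (−62.16B) = -1416.84 billion.

-1416.84 billion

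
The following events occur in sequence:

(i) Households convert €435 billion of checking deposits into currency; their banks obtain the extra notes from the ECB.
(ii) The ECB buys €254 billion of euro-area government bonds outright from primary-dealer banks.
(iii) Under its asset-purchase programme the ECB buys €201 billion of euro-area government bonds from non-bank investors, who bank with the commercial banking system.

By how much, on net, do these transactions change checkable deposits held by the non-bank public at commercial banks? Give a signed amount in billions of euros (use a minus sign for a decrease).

Currency withdrawal €435 billion: non-bank counterparties' bank balances fall → −€435B.
OMO purchase (from banks) €254 billion: the counterparty is a bank, so public deposits are unchanged → 0.
Asset purchase (from non-banks) €201 billion: non-bank counterparties' bank balances rise → +€201B.
Net: −435 + 0 + 201 = -€234 billion.

-€234 billion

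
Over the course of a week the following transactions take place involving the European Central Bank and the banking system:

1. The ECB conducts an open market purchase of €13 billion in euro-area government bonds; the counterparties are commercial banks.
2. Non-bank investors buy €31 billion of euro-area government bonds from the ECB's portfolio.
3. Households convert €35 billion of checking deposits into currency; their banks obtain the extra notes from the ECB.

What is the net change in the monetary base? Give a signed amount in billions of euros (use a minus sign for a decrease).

OMO purchase (from banks) €13 billion: ECB balance sheet expands → +€13B.
Asset sale (to non-banks) €31 billion: ECB balance sheet contracts → −€31B.
Currency withdrawal €35 billion: just a shift between currency and reserves — both are base money → 0.
Net: 13 − 31 + 0 = -€18 billion.

-€18 billion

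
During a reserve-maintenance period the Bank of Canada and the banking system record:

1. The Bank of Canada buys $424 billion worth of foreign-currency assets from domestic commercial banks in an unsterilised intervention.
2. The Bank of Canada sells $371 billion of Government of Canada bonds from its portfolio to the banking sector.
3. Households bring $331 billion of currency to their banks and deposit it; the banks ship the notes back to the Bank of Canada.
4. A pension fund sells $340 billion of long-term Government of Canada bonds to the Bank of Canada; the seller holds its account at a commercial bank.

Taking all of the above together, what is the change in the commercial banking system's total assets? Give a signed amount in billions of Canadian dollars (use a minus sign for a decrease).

Bank of Canada balance sheet:
  Assets:      Securities −$31B, Foreign assets +$424B
  Liabilities: Bank reserves +$724B, Currency in circulation −$331B
Commercial banking system:
  Assets:      Reserves at CB +$724B, Securities +$371B, Foreign assets −$424B
  Liabilities: Checkable deposits +$671B
Change in total bank assets = +$671 billion.

+$671 billion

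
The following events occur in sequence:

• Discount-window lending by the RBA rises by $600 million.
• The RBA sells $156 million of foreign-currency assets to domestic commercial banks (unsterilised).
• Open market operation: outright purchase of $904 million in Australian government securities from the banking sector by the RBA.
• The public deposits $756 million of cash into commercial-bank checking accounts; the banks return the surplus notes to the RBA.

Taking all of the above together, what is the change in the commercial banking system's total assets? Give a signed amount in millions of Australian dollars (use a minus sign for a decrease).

+$1356 million

RBA balance sheet:
  Assets:      Securities +$904M, Loans to banks +$600M, Foreign assets −$156M
  Liabilities: Bank reserves +$2104M, Currency in circulation −$756M
Commercial banking system:
  Assets:      Reserves at CB +$2104M, Securities −$904M, Foreign assets +$156M
  Liabilities: Checkable deposits +$756M, Borrowings from CB +$600M
Change in total bank assets = +$1356 million.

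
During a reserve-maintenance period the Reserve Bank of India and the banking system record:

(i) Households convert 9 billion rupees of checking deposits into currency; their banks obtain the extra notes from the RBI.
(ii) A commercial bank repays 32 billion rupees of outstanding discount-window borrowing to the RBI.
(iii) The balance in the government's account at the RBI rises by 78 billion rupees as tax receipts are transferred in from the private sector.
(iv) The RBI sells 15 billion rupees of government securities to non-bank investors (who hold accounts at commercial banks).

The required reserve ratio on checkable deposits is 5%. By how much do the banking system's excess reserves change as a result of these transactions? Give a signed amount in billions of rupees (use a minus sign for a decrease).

Currency withdrawal 9 billion rupees: reserves −9B, deposits −9B.
Discount-window repayment 32 billion rupees: reserves −32B, deposits 0.
Government account inflow 78 billion rupees: reserves −78B, deposits −78B.
Asset sale (to non-banks) 15 billion rupees: reserves −15B, deposits −15B.
Totals: Δreserves = −134B, Δdeposits = −102B.
Δrequired reserves = 5% × −102B = −5.1B.
Δexcess reserves = Δreserves − Δrequired = −134B − (−5.1B) = -128.9 billion.

-128.9 billion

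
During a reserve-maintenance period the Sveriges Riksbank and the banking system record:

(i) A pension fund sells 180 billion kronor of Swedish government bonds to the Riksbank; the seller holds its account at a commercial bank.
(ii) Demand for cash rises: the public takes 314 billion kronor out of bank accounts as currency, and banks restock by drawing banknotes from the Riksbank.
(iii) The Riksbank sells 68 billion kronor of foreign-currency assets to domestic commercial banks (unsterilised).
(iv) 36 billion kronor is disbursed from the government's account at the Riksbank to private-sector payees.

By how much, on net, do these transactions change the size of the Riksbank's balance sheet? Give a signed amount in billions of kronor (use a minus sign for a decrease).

+112 billion

Asset purchase (from non-banks) 180 billion kronor: a Riksbank asset is acquired → +180B.
Currency withdrawal 314 billion kronor: only the composition of liabilities changes → 0.
FX sale 68 billion kronor: a Riksbank asset is shed → −68B.
Government spending 36 billion kronor: only the composition of liabilities changes → 0.
Net: 180 + 0 − 68 + 0 = +112 billion.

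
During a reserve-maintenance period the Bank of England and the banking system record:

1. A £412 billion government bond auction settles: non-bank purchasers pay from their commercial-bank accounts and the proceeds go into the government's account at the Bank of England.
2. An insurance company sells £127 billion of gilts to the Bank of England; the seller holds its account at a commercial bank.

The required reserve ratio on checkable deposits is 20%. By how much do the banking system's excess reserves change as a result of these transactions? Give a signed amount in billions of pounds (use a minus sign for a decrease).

-£228 billion

Government account inflow £412 billion: reserves −£412B, deposits −£412B.
Asset purchase (from non-banks) £127 billion: reserves +£127B, deposits +£127B.
Totals: Δreserves = −£285B, Δdeposits = −£285B.
Δrequired reserves = 20% × −£285B = −£57B.
Δexcess reserves = Δreserves − Δrequired = −£285B − (−£57B) = -£228 billion.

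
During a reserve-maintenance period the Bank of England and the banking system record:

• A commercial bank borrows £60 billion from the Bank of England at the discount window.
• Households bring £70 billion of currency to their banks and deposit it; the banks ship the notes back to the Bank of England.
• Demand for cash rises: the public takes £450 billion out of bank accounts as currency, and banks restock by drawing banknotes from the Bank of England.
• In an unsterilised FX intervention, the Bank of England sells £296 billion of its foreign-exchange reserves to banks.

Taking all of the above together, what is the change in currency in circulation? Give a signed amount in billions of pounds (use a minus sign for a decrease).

Bank of England balance sheet:
  Assets:      Loans to banks +£60B, Foreign assets −£296B
  Liabilities: Bank reserves −£616B, Currency in circulation +£380B
So the change in currency in circulation is +£380 billion.

+£380 billion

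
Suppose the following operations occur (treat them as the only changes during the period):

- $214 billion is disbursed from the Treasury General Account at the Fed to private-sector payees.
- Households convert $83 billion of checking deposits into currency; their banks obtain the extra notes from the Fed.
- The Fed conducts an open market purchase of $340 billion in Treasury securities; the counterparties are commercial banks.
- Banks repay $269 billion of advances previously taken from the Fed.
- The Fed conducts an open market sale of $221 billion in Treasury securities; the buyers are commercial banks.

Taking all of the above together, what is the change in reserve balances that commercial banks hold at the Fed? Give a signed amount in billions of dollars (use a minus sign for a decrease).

-$19 billion

Fed balance sheet:
  Assets:      Securities +$119B, Loans to banks −$269B
  Liabilities: Bank reserves −$19B, Currency in circulation +$83B, Government deposits −$214B
So the change in reserve balances that commercial banks hold at the Fed is -$19 billion.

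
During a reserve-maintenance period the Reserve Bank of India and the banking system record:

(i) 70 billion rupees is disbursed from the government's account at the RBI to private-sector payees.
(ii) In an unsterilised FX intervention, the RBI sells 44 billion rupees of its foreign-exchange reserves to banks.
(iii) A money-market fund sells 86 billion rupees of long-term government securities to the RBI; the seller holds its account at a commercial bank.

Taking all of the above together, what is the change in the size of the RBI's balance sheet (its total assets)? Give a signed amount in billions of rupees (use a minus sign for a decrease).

RBI balance sheet:
  Assets:      Securities +86B, Foreign assets −44B
  Liabilities: Bank reserves +112B, Government deposits −70B
Commercial banking system:
  Assets:      Reserves at CB +112B, Foreign assets +44B
  Liabilities: Checkable deposits +156B
Change in total RBI assets = +42 billion.

+42 billion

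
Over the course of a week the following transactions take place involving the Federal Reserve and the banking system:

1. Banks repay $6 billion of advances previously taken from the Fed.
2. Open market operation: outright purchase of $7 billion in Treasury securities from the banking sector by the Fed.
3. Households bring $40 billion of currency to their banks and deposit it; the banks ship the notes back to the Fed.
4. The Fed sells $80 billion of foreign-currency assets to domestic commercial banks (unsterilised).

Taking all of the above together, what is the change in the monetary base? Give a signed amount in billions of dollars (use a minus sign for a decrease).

Discount-window repayment $6 billion: Fed balance sheet contracts → −$6B.
OMO purchase (from banks) $7 billion: Fed balance sheet expands → +$7B.
Currency deposit $40 billion: just a shift between currency and reserves — both are base money → 0.
FX sale $80 billion: Fed balance sheet contracts → −$80B.
Net: −6 + 7 + 0 − 80 = -$79 billion.

-$79 billion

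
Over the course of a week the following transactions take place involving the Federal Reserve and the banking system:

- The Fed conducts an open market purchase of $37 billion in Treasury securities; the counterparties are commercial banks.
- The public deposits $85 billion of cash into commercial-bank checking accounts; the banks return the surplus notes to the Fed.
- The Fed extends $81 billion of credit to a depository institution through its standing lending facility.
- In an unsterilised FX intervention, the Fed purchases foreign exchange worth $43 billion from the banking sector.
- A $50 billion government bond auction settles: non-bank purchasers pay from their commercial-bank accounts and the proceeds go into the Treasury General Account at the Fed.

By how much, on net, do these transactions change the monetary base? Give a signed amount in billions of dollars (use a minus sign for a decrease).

+$111 billion

OMO purchase (from banks) $37 billion: Fed balance sheet expands → +$37B.
Currency deposit $85 billion: just a shift between currency and reserves — both are base money → 0.
Discount-window loan $81 billion: Fed balance sheet expands → +$81B.
FX purchase $43 billion: Fed balance sheet expands → +$43B.
Government account inflow $50 billion: reserves shift to a non-base liability → −$50B.
Net: 37 + 0 + 81 + 43 − 50 = +$111 billion.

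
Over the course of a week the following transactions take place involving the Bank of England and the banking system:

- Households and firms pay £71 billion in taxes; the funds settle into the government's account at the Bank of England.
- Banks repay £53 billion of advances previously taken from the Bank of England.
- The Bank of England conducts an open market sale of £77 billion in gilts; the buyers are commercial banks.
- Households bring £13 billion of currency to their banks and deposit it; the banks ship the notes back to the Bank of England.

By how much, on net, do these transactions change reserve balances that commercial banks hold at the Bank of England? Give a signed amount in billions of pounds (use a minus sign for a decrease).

Bank of England balance sheet:
  Assets:      Securities −£77B, Loans to banks −£53B
  Liabilities: Bank reserves −£188B, Currency in circulation −£13B, Government deposits +£71B
So the change in reserve balances that commercial banks hold at the Bank of England is -£188 billion.

-£188 billion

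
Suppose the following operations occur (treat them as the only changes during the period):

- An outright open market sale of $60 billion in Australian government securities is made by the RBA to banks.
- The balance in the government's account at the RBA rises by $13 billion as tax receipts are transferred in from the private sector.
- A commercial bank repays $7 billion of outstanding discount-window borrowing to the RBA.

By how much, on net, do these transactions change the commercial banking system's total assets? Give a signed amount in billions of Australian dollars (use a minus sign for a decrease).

-$20 billion

RBA balance sheet:
  Assets:      Securities −$60B, Loans to banks −$7B
  Liabilities: Bank reserves −$80B, Government deposits +$13B
Commercial banking system:
  Assets:      Reserves at CB −$80B, Securities +$60B
  Liabilities: Checkable deposits −$13B, Borrowings from CB −$7B
Change in total bank assets = -$20 billion.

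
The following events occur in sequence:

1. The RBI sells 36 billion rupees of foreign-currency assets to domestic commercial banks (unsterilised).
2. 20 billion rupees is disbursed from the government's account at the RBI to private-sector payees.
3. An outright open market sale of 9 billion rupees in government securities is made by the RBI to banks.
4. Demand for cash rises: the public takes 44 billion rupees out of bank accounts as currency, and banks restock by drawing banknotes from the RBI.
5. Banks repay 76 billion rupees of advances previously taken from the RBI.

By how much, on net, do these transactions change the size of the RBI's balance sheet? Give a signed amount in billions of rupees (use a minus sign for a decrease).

-121 billion

RBI balance sheet:
  Assets:      Securities −9B, Loans to banks −76B, Foreign assets −36B
  Liabilities: Bank reserves −145B, Currency in circulation +44B, Government deposits −20B
Commercial banking system:
  Assets:      Reserves at CB −145B, Securities +9B, Foreign assets +36B
  Liabilities: Checkable deposits −24B, Borrowings from CB −76B
Change in total RBI assets = -121 billion.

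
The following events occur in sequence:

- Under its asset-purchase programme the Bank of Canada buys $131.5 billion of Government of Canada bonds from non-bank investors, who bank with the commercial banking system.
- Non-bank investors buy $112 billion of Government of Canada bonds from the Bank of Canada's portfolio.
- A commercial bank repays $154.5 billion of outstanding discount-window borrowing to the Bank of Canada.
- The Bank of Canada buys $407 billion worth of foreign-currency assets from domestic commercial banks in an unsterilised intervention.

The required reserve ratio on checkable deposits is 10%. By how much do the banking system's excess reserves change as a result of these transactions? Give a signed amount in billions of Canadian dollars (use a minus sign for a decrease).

+$270.05 billion

Asset purchase (from non-banks) $131.5 billion: reserves +$131.5B, deposits +$131.5B.
Asset sale (to non-banks) $112 billion: reserves −$112B, deposits −$112B.
Discount-window repayment $154.5 billion: reserves −$154.5B, deposits 0.
FX purchase $407 billion: reserves +$407B, deposits 0.
Totals: Δreserves = +$272B, Δdeposits = +$19.5B.
Δrequired reserves = 10% × +$19.5B = +$1.95B.
Δexcess reserves = Δreserves − Δrequired = +$272B − (+$1.95B) = +$270.05 billion.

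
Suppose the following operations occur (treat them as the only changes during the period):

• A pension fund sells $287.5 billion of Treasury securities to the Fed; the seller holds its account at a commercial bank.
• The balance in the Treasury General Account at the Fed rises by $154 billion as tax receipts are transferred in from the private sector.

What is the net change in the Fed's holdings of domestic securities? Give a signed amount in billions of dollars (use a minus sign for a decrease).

+$287.5 billion

Fed balance sheet:
  Assets:      Securities +$287.5B
  Liabilities: Bank reserves +$133.5B, Government deposits +$154B
So the change in the Fed's holdings of domestic securities is +$287.5 billion.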